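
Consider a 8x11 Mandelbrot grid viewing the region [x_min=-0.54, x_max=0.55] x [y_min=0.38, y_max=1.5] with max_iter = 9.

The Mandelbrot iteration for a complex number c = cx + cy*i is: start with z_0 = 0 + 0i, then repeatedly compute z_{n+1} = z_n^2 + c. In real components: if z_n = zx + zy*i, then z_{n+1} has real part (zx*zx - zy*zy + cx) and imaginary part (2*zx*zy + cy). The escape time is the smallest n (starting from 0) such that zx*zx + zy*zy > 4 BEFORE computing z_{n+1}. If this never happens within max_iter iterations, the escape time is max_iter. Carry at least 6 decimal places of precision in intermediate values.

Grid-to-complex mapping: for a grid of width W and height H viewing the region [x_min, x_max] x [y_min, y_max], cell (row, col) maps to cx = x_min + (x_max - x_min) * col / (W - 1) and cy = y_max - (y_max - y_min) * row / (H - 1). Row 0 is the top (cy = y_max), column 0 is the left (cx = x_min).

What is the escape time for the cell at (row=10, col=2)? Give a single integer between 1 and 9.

Answer: 9

Derivation:
z_0 = 0 + 0i, c = -0.2286 + 0.3800i
Iter 1: z = -0.2286 + 0.3800i, |z|^2 = 0.1966
Iter 2: z = -0.3207 + 0.2063i, |z|^2 = 0.1454
Iter 3: z = -0.1683 + 0.2477i, |z|^2 = 0.0897
Iter 4: z = -0.2616 + 0.2967i, |z|^2 = 0.1564
Iter 5: z = -0.2481 + 0.2248i, |z|^2 = 0.1121
Iter 6: z = -0.2175 + 0.2684i, |z|^2 = 0.1194
Iter 7: z = -0.2533 + 0.2632i, |z|^2 = 0.1334
Iter 8: z = -0.2337 + 0.2466i, |z|^2 = 0.1154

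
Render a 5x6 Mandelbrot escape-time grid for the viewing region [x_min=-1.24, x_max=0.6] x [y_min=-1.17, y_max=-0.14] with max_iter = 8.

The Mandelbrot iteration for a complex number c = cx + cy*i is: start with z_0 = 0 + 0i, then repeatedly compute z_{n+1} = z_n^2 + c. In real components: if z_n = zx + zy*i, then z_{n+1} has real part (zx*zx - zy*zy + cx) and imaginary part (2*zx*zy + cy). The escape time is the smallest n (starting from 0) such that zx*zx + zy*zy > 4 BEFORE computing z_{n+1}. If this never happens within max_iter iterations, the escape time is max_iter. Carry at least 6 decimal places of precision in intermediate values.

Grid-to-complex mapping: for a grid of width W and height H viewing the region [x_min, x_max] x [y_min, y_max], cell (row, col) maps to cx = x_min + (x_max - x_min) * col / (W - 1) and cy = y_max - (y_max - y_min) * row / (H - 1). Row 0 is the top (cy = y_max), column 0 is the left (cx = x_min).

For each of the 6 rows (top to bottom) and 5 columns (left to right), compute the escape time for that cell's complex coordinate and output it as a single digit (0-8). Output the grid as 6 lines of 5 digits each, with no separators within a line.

Answer: 88884
88884
46883
34863
33542
23332

Derivation:
(row=0, col=0): c = -1.2400 + -0.1400i → escape time 8
(row=0, col=1): c = -0.7800 + -0.1400i → escape time 8
(row=0, col=2): c = -0.3200 + -0.1400i → escape time 8
(row=0, col=3): c = 0.1400 + -0.1400i → escape time 8
(row=0, col=4): c = 0.6000 + -0.1400i → escape time 4
(row=1, col=0): c = -1.2400 + -0.3460i → escape time 8
(row=1, col=1): c = -0.7800 + -0.3460i → escape time 8
(row=1, col=2): c = -0.3200 + -0.3460i → escape time 8
(row=1, col=3): c = 0.1400 + -0.3460i → escape time 8
(row=1, col=4): c = 0.6000 + -0.3460i → escape time 4
(row=2, col=0): c = -1.2400 + -0.5520i → escape time 4
(row=2, col=1): c = -0.7800 + -0.5520i → escape time 6
(row=2, col=2): c = -0.3200 + -0.5520i → escape time 8
(row=2, col=3): c = 0.1400 + -0.5520i → escape time 8
(row=2, col=4): c = 0.6000 + -0.5520i → escape time 3
(row=3, col=0): c = -1.2400 + -0.7580i → escape time 3
(row=3, col=1): c = -0.7800 + -0.7580i → escape time 4
(row=3, col=2): c = -0.3200 + -0.7580i → escape time 8
(row=3, col=3): c = 0.1400 + -0.7580i → escape time 6
(row=3, col=4): c = 0.6000 + -0.7580i → escape time 3
(row=4, col=0): c = -1.2400 + -0.9640i → escape time 3
(row=4, col=1): c = -0.7800 + -0.9640i → escape time 3
(row=4, col=2): c = -0.3200 + -0.9640i → escape time 5
(row=4, col=3): c = 0.1400 + -0.9640i → escape time 4
(row=4, col=4): c = 0.6000 + -0.9640i → escape time 2
(row=5, col=0): c = -1.2400 + -1.1700i → escape time 2
(row=5, col=1): c = -0.7800 + -1.1700i → escape time 3
(row=5, col=2): c = -0.3200 + -1.1700i → escape time 3
(row=5, col=3): c = 0.1400 + -1.1700i → escape time 3
(row=5, col=4): c = 0.6000 + -1.1700i → escape time 2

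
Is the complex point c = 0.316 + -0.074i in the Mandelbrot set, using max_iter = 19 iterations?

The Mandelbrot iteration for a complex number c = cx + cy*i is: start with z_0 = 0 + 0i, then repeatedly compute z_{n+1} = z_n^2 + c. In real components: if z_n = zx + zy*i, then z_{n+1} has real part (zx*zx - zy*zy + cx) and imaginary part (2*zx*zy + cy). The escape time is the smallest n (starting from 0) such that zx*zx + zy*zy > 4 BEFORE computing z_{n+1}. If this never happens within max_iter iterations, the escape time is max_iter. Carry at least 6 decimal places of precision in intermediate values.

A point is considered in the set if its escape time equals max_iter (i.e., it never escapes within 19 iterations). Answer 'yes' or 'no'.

Answer: yes

Derivation:
z_0 = 0 + 0i, c = 0.3160 + -0.0740i
Iter 1: z = 0.3160 + -0.0740i, |z|^2 = 0.1053
Iter 2: z = 0.4104 + -0.1208i, |z|^2 = 0.1830
Iter 3: z = 0.4698 + -0.1731i, |z|^2 = 0.2507
Iter 4: z = 0.5068 + -0.2367i, |z|^2 = 0.3128
Iter 5: z = 0.5168 + -0.3139i, |z|^2 = 0.3656
Iter 6: z = 0.4846 + -0.3984i, |z|^2 = 0.3935
Iter 7: z = 0.3921 + -0.4601i, |z|^2 = 0.3654
Iter 8: z = 0.2580 + -0.4348i, |z|^2 = 0.2556
Iter 9: z = 0.1935 + -0.2984i, |z|^2 = 0.1265
Iter 10: z = 0.2644 + -0.1895i, |z|^2 = 0.1058
Iter 11: z = 0.3500 + -0.1742i, |z|^2 = 0.1529
Iter 12: z = 0.4082 + -0.1960i, |z|^2 = 0.2050
Iter 13: z = 0.4442 + -0.2340i, |z|^2 = 0.2521
Iter 14: z = 0.4586 + -0.2819i, |z|^2 = 0.2897
Iter 15: z = 0.4468 + -0.3325i, |z|^2 = 0.3102
Iter 16: z = 0.4051 + -0.3712i, |z|^2 = 0.3019
Iter 17: z = 0.3424 + -0.3747i, |z|^2 = 0.2576
Iter 18: z = 0.2928 + -0.3306i, |z|^2 = 0.1950
Did not escape in 19 iterations → in set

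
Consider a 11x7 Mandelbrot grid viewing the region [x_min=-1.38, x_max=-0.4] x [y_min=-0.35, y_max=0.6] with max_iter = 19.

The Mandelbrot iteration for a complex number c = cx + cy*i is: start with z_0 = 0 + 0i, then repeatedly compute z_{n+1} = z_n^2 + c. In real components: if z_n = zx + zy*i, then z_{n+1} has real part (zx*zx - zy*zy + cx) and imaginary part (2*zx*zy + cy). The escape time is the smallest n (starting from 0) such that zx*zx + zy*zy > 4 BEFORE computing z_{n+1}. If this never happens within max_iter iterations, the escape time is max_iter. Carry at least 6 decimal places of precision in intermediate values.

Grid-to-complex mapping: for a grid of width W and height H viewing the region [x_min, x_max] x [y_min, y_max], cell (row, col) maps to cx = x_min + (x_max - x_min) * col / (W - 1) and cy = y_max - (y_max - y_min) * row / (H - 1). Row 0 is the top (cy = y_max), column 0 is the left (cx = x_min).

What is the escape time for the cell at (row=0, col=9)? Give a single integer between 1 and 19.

Answer: 19

Derivation:
z_0 = 0 + 0i, c = -0.4980 + 0.6000i
Iter 1: z = -0.4980 + 0.6000i, |z|^2 = 0.6080
Iter 2: z = -0.6100 + 0.0024i, |z|^2 = 0.3721
Iter 3: z = -0.1259 + 0.5971i, |z|^2 = 0.3723
Iter 4: z = -0.8386 + 0.4496i, |z|^2 = 0.9055
Iter 5: z = 0.0031 + -0.1542i, |z|^2 = 0.0238
Iter 6: z = -0.5218 + 0.5990i, |z|^2 = 0.6311
Iter 7: z = -0.5846 + -0.0251i, |z|^2 = 0.3424
Iter 8: z = -0.1569 + 0.6294i, |z|^2 = 0.4207
Iter 9: z = -0.8695 + 0.4025i, |z|^2 = 0.9180
Iter 10: z = 0.0959 + -0.1000i, |z|^2 = 0.0192
Iter 11: z = -0.4988 + 0.5808i, |z|^2 = 0.5861
Iter 12: z = -0.5865 + 0.0206i, |z|^2 = 0.3445
Iter 13: z = -0.1544 + 0.5758i, |z|^2 = 0.3554
Iter 14: z = -0.8058 + 0.4222i, |z|^2 = 0.8275
Iter 15: z = -0.0270 + -0.0804i, |z|^2 = 0.0072
Iter 16: z = -0.5037 + 0.6043i, |z|^2 = 0.6190
Iter 17: z = -0.6095 + -0.0088i, |z|^2 = 0.3715
Iter 18: z = -0.1266 + 0.6108i, |z|^2 = 0.3891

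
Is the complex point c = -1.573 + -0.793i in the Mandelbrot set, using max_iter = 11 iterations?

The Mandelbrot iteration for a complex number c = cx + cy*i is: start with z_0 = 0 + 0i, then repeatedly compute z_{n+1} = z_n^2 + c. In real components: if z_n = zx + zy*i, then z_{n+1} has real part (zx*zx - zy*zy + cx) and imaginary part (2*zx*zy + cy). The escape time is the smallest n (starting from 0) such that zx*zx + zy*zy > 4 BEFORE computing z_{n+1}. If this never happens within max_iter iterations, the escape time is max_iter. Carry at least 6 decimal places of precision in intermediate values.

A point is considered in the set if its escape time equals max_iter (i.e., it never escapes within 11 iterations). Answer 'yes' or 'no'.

Answer: no

Derivation:
z_0 = 0 + 0i, c = -1.5730 + -0.7930i
Iter 1: z = -1.5730 + -0.7930i, |z|^2 = 3.1032
Iter 2: z = 0.2725 + 1.7018i, |z|^2 = 2.9703
Iter 3: z = -4.3948 + 0.1344i, |z|^2 = 19.3324
Escaped at iteration 3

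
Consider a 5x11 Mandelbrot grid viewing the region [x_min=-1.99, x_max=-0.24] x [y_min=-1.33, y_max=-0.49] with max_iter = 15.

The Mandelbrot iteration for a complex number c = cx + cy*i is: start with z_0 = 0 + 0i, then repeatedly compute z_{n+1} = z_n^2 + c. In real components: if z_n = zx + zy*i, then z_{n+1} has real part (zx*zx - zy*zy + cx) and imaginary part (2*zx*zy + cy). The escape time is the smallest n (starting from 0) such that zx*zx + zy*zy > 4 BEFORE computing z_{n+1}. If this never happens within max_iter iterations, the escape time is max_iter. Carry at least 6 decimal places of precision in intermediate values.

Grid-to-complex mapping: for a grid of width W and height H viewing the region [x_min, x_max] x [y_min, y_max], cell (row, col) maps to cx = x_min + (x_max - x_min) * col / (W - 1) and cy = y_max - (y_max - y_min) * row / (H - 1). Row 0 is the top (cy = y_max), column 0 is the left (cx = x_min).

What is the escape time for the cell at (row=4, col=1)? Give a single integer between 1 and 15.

z_0 = 0 + 0i, c = -1.5525 + -0.8260i
Iter 1: z = -1.5525 + -0.8260i, |z|^2 = 3.0925
Iter 2: z = 0.1755 + 1.7387i, |z|^2 = 3.0540
Iter 3: z = -4.5449 + -0.2158i, |z|^2 = 20.7026
Escaped at iteration 3

Answer: 3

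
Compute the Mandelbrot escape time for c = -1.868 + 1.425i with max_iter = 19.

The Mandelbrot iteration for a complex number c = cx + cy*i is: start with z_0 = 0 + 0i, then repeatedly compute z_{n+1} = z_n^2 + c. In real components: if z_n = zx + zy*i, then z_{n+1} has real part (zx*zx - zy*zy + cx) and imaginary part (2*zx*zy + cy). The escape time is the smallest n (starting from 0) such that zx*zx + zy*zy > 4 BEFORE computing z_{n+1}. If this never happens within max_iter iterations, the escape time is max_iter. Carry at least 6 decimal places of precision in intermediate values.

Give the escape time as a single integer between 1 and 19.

z_0 = 0 + 0i, c = -1.8680 + 1.4250i
Iter 1: z = -1.8680 + 1.4250i, |z|^2 = 5.5200
Escaped at iteration 1

Answer: 1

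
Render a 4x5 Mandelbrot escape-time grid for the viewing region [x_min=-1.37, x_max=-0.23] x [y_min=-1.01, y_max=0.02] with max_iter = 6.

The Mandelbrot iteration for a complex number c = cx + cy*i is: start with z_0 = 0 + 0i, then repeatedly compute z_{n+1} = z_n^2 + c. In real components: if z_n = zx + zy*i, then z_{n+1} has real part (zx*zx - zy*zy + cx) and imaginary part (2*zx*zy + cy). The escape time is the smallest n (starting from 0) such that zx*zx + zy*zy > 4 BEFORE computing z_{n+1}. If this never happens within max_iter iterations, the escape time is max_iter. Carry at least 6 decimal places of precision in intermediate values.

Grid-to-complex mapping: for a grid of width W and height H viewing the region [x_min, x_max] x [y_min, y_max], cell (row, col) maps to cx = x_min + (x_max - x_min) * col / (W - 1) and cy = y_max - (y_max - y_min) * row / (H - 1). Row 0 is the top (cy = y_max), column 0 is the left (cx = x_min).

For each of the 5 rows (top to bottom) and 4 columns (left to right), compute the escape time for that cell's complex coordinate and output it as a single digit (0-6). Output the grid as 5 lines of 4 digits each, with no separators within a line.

(row=0, col=0): c = -1.3700 + 0.0200i → escape time 6
(row=0, col=1): c = -0.9900 + 0.0200i → escape time 6
(row=0, col=2): c = -0.6100 + 0.0200i → escape time 6
(row=0, col=3): c = -0.2300 + 0.0200i → escape time 6
(row=1, col=0): c = -1.3700 + -0.2375i → escape time 6
(row=1, col=1): c = -0.9900 + -0.2375i → escape time 6
(row=1, col=2): c = -0.6100 + -0.2375i → escape time 6
(row=1, col=3): c = -0.2300 + -0.2375i → escape time 6
(row=2, col=0): c = -1.3700 + -0.4950i → escape time 3
(row=2, col=1): c = -0.9900 + -0.4950i → escape time 5
(row=2, col=2): c = -0.6100 + -0.4950i → escape time 6
(row=2, col=3): c = -0.2300 + -0.4950i → escape time 6
(row=3, col=0): c = -1.3700 + -0.7525i → escape time 3
(row=3, col=1): c = -0.9900 + -0.7525i → escape time 3
(row=3, col=2): c = -0.6100 + -0.7525i → escape time 5
(row=3, col=3): c = -0.2300 + -0.7525i → escape time 6
(row=4, col=0): c = -1.3700 + -1.0100i → escape time 3
(row=4, col=1): c = -0.9900 + -1.0100i → escape time 3
(row=4, col=2): c = -0.6100 + -1.0100i → escape time 4
(row=4, col=3): c = -0.2300 + -1.0100i → escape time 6

Answer: 6666
6666
3566
3356
3346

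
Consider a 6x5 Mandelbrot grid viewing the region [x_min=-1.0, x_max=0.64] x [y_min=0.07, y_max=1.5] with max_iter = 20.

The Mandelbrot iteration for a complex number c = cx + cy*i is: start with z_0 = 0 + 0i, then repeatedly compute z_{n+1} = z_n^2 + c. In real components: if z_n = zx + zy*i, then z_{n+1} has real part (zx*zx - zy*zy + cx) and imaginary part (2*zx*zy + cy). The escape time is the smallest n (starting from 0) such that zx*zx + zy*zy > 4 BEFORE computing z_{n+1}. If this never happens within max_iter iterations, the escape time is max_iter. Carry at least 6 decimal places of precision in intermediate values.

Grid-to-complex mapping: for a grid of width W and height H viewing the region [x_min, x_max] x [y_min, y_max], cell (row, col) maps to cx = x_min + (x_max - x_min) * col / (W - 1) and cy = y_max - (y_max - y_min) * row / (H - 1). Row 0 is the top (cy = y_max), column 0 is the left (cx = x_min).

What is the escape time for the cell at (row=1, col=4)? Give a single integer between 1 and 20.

Answer: 2

Derivation:
z_0 = 0 + 0i, c = 0.3120 + 1.1425i
Iter 1: z = 0.3120 + 1.1425i, |z|^2 = 1.4027
Iter 2: z = -0.8960 + 1.8554i, |z|^2 = 4.2453
Escaped at iteration 2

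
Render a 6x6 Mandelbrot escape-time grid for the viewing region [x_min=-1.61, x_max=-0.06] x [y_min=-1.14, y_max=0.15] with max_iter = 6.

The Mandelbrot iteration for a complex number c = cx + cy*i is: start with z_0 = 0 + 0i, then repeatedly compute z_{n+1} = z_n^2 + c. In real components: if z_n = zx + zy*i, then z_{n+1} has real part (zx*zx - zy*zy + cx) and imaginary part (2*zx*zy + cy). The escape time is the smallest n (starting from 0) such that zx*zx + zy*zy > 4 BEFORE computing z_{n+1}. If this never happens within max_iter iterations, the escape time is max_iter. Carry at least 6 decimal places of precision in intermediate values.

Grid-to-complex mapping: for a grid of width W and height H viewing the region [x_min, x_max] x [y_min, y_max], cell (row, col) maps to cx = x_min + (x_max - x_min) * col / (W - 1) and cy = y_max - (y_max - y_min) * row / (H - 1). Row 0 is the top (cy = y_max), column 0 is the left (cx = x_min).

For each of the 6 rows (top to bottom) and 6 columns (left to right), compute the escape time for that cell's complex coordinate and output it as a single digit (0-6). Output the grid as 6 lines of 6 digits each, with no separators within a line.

(row=0, col=0): c = -1.6100 + 0.1500i → escape time 5
(row=0, col=1): c = -1.3000 + 0.1500i → escape time 6
(row=0, col=2): c = -0.9900 + 0.1500i → escape time 6
(row=0, col=3): c = -0.6800 + 0.1500i → escape time 6
(row=0, col=4): c = -0.3700 + 0.1500i → escape time 6
(row=0, col=5): c = -0.0600 + 0.1500i → escape time 6
(row=1, col=0): c = -1.6100 + -0.1080i → escape time 6
(row=1, col=1): c = -1.3000 + -0.1080i → escape time 6
(row=1, col=2): c = -0.9900 + -0.1080i → escape time 6
(row=1, col=3): c = -0.6800 + -0.1080i → escape time 6
(row=1, col=4): c = -0.3700 + -0.1080i → escape time 6
(row=1, col=5): c = -0.0600 + -0.1080i → escape time 6
(row=2, col=0): c = -1.6100 + -0.3660i → escape time 4
(row=2, col=1): c = -1.3000 + -0.3660i → escape time 6
(row=2, col=2): c = -0.9900 + -0.3660i → escape time 6
(row=2, col=3): c = -0.6800 + -0.3660i → escape time 6
(row=2, col=4): c = -0.3700 + -0.3660i → escape time 6
(row=2, col=5): c = -0.0600 + -0.3660i → escape time 6
(row=3, col=0): c = -1.6100 + -0.6240i → escape time 3
(row=3, col=1): c = -1.3000 + -0.6240i → escape time 3
(row=3, col=2): c = -0.9900 + -0.6240i → escape time 4
(row=3, col=3): c = -0.6800 + -0.6240i → escape time 6
(row=3, col=4): c = -0.3700 + -0.6240i → escape time 6
(row=3, col=5): c = -0.0600 + -0.6240i → escape time 6
(row=4, col=0): c = -1.6100 + -0.8820i → escape time 3
(row=4, col=1): c = -1.3000 + -0.8820i → escape time 3
(row=4, col=2): c = -0.9900 + -0.8820i → escape time 3
(row=4, col=3): c = -0.6800 + -0.8820i → escape time 4
(row=4, col=4): c = -0.3700 + -0.8820i → escape time 5
(row=4, col=5): c = -0.0600 + -0.8820i → escape time 6
(row=5, col=0): c = -1.6100 + -1.1400i → escape time 2
(row=5, col=1): c = -1.3000 + -1.1400i → escape time 2
(row=5, col=2): c = -0.9900 + -1.1400i → escape time 3
(row=5, col=3): c = -0.6800 + -1.1400i → escape time 3
(row=5, col=4): c = -0.3700 + -1.1400i → escape time 4
(row=5, col=5): c = -0.0600 + -1.1400i → escape time 4

Answer: 566666
666666
466666
334666
333456
223344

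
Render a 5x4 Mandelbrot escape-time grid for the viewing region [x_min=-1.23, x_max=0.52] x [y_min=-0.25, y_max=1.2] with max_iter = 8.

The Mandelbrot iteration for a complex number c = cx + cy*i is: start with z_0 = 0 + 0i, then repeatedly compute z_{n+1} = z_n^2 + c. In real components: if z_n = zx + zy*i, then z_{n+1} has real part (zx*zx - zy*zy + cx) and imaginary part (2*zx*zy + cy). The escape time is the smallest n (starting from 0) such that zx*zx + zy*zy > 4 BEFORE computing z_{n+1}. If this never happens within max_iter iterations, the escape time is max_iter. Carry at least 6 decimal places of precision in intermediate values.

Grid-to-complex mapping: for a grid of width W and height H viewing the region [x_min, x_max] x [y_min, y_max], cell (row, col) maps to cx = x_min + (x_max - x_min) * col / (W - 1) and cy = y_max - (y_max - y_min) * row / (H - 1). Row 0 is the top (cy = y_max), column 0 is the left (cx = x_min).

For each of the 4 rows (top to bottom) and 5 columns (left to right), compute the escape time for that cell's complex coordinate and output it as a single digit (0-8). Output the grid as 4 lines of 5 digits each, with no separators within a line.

Answer: 23332
34883
88885
88885

Derivation:
(row=0, col=0): c = -1.2300 + 1.2000i → escape time 2
(row=0, col=1): c = -0.7925 + 1.2000i → escape time 3
(row=0, col=2): c = -0.3550 + 1.2000i → escape time 3
(row=0, col=3): c = 0.0825 + 1.2000i → escape time 3
(row=0, col=4): c = 0.5200 + 1.2000i → escape time 2
(row=1, col=0): c = -1.2300 + 0.7167i → escape time 3
(row=1, col=1): c = -0.7925 + 0.7167i → escape time 4
(row=1, col=2): c = -0.3550 + 0.7167i → escape time 8
(row=1, col=3): c = 0.0825 + 0.7167i → escape time 8
(row=1, col=4): c = 0.5200 + 0.7167i → escape time 3
(row=2, col=0): c = -1.2300 + 0.2333i → escape time 8
(row=2, col=1): c = -0.7925 + 0.2333i → escape time 8
(row=2, col=2): c = -0.3550 + 0.2333i → escape time 8
(row=2, col=3): c = 0.0825 + 0.2333i → escape time 8
(row=2, col=4): c = 0.5200 + 0.2333i → escape time 5
(row=3, col=0): c = -1.2300 + -0.2500i → escape time 8
(row=3, col=1): c = -0.7925 + -0.2500i → escape time 8
(row=3, col=2): c = -0.3550 + -0.2500i → escape time 8
(row=3, col=3): c = 0.0825 + -0.2500i → escape time 8
(row=3, col=4): c = 0.5200 + -0.2500i → escape time 5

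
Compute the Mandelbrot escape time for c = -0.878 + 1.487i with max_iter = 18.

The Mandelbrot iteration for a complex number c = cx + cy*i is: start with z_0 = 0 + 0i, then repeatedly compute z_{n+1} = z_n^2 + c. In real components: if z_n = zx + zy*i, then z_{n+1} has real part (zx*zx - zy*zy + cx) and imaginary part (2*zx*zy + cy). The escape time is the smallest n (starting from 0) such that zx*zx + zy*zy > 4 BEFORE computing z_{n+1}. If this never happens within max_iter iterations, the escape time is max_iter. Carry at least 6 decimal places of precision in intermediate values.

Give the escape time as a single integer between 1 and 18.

Answer: 2

Derivation:
z_0 = 0 + 0i, c = -0.8780 + 1.4870i
Iter 1: z = -0.8780 + 1.4870i, |z|^2 = 2.9821
Iter 2: z = -2.3183 + -1.1242i, |z|^2 = 6.6382
Escaped at iteration 2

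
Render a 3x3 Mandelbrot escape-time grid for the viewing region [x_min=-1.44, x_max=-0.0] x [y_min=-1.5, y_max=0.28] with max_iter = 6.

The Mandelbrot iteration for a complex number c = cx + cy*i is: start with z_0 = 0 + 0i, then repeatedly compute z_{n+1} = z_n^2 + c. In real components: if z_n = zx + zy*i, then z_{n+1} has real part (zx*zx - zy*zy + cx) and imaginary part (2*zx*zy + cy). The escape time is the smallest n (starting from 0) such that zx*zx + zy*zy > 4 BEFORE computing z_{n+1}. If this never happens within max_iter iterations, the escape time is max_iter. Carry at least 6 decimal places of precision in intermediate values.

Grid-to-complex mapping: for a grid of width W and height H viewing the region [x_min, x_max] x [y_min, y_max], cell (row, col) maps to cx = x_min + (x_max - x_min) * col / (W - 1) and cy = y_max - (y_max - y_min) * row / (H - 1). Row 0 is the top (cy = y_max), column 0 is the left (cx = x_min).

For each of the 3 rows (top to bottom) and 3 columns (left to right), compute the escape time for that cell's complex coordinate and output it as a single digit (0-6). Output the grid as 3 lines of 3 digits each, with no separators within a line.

Answer: 566
366
122

Derivation:
(row=0, col=0): c = -1.4400 + 0.2800i → escape time 5
(row=0, col=1): c = -0.7200 + 0.2800i → escape time 6
(row=0, col=2): c = 0.0000 + 0.2800i → escape time 6
(row=1, col=0): c = -1.4400 + -0.6100i → escape time 3
(row=1, col=1): c = -0.7200 + -0.6100i → escape time 6
(row=1, col=2): c = 0.0000 + -0.6100i → escape time 6
(row=2, col=0): c = -1.4400 + -1.5000i → escape time 1
(row=2, col=1): c = -0.7200 + -1.5000i → escape time 2
(row=2, col=2): c = 0.0000 + -1.5000i → escape time 2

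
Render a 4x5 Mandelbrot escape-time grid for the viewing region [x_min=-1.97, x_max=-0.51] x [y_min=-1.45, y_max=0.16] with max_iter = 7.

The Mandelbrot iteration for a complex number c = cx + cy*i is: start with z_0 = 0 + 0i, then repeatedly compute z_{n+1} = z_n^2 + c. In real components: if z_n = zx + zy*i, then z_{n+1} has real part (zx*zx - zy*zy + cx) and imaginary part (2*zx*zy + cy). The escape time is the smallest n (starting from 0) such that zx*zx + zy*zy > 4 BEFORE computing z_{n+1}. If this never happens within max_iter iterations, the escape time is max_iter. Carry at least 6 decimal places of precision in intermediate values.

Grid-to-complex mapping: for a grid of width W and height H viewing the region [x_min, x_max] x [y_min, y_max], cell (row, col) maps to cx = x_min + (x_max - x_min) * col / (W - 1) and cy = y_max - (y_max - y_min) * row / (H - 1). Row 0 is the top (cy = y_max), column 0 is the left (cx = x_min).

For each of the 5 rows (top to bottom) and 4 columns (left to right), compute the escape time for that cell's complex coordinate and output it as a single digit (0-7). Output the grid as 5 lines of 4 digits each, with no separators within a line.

(row=0, col=0): c = -1.9700 + 0.1600i → escape time 3
(row=0, col=1): c = -1.4833 + 0.1600i → escape time 6
(row=0, col=2): c = -0.9967 + 0.1600i → escape time 7
(row=0, col=3): c = -0.5100 + 0.1600i → escape time 7
(row=1, col=0): c = -1.9700 + -0.2425i → escape time 3
(row=1, col=1): c = -1.4833 + -0.2425i → escape time 5
(row=1, col=2): c = -0.9967 + -0.2425i → escape time 7
(row=1, col=3): c = -0.5100 + -0.2425i → escape time 7
(row=2, col=0): c = -1.9700 + -0.6450i → escape time 1
(row=2, col=1): c = -1.4833 + -0.6450i → escape time 3
(row=2, col=2): c = -0.9967 + -0.6450i → escape time 4
(row=2, col=3): c = -0.5100 + -0.6450i → escape time 7
(row=3, col=0): c = -1.9700 + -1.0475i → escape time 1
(row=3, col=1): c = -1.4833 + -1.0475i → escape time 2
(row=3, col=2): c = -0.9967 + -1.0475i → escape time 3
(row=3, col=3): c = -0.5100 + -1.0475i → escape time 4
(row=4, col=0): c = -1.9700 + -1.4500i → escape time 1
(row=4, col=1): c = -1.4833 + -1.4500i → escape time 1
(row=4, col=2): c = -0.9967 + -1.4500i → escape time 2
(row=4, col=3): c = -0.5100 + -1.4500i → escape time 2

Answer: 3677
3577
1347
1234
1122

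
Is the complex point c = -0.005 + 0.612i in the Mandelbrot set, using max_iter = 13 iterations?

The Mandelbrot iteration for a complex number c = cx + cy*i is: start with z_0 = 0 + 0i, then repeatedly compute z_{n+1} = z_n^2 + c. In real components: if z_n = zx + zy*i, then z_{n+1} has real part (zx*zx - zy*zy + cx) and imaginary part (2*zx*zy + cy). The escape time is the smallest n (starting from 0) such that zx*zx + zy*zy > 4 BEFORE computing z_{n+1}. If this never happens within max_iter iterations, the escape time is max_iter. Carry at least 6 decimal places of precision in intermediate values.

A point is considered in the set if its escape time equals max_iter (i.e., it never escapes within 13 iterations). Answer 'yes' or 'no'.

z_0 = 0 + 0i, c = -0.0050 + 0.6120i
Iter 1: z = -0.0050 + 0.6120i, |z|^2 = 0.3746
Iter 2: z = -0.3795 + 0.6059i, |z|^2 = 0.5111
Iter 3: z = -0.2281 + 0.1521i, |z|^2 = 0.0751
Iter 4: z = 0.0239 + 0.5426i, |z|^2 = 0.2950
Iter 5: z = -0.2989 + 0.6379i, |z|^2 = 0.4962
Iter 6: z = -0.3226 + 0.2307i, |z|^2 = 0.1573
Iter 7: z = 0.0458 + 0.4631i, |z|^2 = 0.2166
Iter 8: z = -0.2174 + 0.6545i, |z|^2 = 0.4756
Iter 9: z = -0.3861 + 0.3274i, |z|^2 = 0.2563
Iter 10: z = 0.0368 + 0.3592i, |z|^2 = 0.1304
Iter 11: z = -0.1327 + 0.6385i, |z|^2 = 0.4252
Iter 12: z = -0.3950 + 0.4426i, |z|^2 = 0.3520
Did not escape in 13 iterations → in set

Answer: yes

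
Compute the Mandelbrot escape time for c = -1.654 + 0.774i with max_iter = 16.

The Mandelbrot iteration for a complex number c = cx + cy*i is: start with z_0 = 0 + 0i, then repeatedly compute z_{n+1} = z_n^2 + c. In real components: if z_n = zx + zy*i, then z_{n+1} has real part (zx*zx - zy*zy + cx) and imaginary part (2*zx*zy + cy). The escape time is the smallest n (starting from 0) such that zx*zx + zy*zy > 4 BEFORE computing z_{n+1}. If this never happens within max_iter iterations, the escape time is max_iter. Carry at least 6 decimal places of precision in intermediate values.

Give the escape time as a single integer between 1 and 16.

z_0 = 0 + 0i, c = -1.6540 + 0.7740i
Iter 1: z = -1.6540 + 0.7740i, |z|^2 = 3.3348
Iter 2: z = 0.4826 + -1.7864i, |z|^2 = 3.4241
Iter 3: z = -4.6123 + -0.9504i, |z|^2 = 22.1761
Escaped at iteration 3

Answer: 3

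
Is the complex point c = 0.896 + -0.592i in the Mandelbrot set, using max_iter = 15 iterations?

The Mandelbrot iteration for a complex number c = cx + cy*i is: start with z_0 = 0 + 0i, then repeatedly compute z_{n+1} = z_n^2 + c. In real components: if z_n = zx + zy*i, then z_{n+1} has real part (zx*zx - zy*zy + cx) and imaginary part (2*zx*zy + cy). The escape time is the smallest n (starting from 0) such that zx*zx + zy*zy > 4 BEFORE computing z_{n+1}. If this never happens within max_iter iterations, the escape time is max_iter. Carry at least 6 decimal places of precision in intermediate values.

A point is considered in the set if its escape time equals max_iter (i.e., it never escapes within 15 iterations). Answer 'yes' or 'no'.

z_0 = 0 + 0i, c = 0.8960 + -0.5920i
Iter 1: z = 0.8960 + -0.5920i, |z|^2 = 1.1533
Iter 2: z = 1.3484 + -1.6529i, |z|^2 = 4.5500
Escaped at iteration 2

Answer: no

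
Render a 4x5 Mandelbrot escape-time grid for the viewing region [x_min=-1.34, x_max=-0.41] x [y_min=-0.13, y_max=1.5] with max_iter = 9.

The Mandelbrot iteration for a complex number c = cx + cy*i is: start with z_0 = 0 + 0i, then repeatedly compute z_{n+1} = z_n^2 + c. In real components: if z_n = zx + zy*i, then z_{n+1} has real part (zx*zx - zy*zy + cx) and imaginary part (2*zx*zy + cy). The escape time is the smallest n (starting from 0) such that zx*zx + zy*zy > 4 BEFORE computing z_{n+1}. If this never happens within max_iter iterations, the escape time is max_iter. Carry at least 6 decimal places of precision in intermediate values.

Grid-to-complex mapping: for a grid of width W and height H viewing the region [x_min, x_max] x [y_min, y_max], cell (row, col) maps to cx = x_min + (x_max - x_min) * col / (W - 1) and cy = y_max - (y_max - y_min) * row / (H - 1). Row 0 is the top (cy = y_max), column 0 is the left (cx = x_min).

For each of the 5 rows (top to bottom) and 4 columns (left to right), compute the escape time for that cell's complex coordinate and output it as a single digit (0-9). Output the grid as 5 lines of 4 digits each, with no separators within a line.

Answer: 1222
3334
3459
6999
9999

Derivation:
(row=0, col=0): c = -1.3400 + 1.5000i → escape time 1
(row=0, col=1): c = -1.0300 + 1.5000i → escape time 2
(row=0, col=2): c = -0.7200 + 1.5000i → escape time 2
(row=0, col=3): c = -0.4100 + 1.5000i → escape time 2
(row=1, col=0): c = -1.3400 + 1.0925i → escape time 3
(row=1, col=1): c = -1.0300 + 1.0925i → escape time 3
(row=1, col=2): c = -0.7200 + 1.0925i → escape time 3
(row=1, col=3): c = -0.4100 + 1.0925i → escape time 4
(row=2, col=0): c = -1.3400 + 0.6850i → escape time 3
(row=2, col=1): c = -1.0300 + 0.6850i → escape time 4
(row=2, col=2): c = -0.7200 + 0.6850i → escape time 5
(row=2, col=3): c = -0.4100 + 0.6850i → escape time 9
(row=3, col=0): c = -1.3400 + 0.2775i → escape time 6
(row=3, col=1): c = -1.0300 + 0.2775i → escape time 9
(row=3, col=2): c = -0.7200 + 0.2775i → escape time 9
(row=3, col=3): c = -0.4100 + 0.2775i → escape time 9
(row=4, col=0): c = -1.3400 + -0.1300i → escape time 9
(row=4, col=1): c = -1.0300 + -0.1300i → escape time 9
(row=4, col=2): c = -0.7200 + -0.1300i → escape time 9
(row=4, col=3): c = -0.4100 + -0.1300i → escape time 9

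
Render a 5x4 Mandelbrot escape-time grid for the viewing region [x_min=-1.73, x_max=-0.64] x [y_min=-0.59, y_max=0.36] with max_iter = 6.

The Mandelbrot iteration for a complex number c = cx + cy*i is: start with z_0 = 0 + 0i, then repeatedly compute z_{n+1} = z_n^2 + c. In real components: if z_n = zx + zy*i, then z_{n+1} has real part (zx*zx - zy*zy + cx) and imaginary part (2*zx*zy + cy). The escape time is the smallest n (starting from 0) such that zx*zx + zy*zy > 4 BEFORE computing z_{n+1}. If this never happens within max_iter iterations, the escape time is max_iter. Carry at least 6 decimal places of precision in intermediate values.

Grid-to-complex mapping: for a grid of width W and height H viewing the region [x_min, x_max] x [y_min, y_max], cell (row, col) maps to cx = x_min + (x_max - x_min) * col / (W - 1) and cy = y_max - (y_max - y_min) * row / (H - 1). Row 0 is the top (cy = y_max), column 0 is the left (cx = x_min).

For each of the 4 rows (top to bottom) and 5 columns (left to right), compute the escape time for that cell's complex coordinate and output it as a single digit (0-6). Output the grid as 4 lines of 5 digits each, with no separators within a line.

Answer: 35666
66666
45666
33456

Derivation:
(row=0, col=0): c = -1.7300 + 0.3600i → escape time 3
(row=0, col=1): c = -1.4575 + 0.3600i → escape time 5
(row=0, col=2): c = -1.1850 + 0.3600i → escape time 6
(row=0, col=3): c = -0.9125 + 0.3600i → escape time 6
(row=0, col=4): c = -0.6400 + 0.3600i → escape time 6
(row=1, col=0): c = -1.7300 + 0.0433i → escape time 6
(row=1, col=1): c = -1.4575 + 0.0433i → escape time 6
(row=1, col=2): c = -1.1850 + 0.0433i → escape time 6
(row=1, col=3): c = -0.9125 + 0.0433i → escape time 6
(row=1, col=4): c = -0.6400 + 0.0433i → escape time 6
(row=2, col=0): c = -1.7300 + -0.2733i → escape time 4
(row=2, col=1): c = -1.4575 + -0.2733i → escape time 5
(row=2, col=2): c = -1.1850 + -0.2733i → escape time 6
(row=2, col=3): c = -0.9125 + -0.2733i → escape time 6
(row=2, col=4): c = -0.6400 + -0.2733i → escape time 6
(row=3, col=0): c = -1.7300 + -0.5900i → escape time 3
(row=3, col=1): c = -1.4575 + -0.5900i → escape time 3
(row=3, col=2): c = -1.1850 + -0.5900i → escape time 4
(row=3, col=3): c = -0.9125 + -0.5900i → escape time 5
(row=3, col=4): c = -0.6400 + -0.5900i → escape time 6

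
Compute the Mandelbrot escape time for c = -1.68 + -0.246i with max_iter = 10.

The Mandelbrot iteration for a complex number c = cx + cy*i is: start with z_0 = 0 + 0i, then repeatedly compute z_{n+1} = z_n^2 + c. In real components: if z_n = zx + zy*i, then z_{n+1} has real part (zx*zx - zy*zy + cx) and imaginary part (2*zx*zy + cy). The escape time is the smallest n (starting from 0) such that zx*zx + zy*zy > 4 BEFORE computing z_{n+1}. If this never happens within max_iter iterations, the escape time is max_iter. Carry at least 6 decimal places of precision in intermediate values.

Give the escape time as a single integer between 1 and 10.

z_0 = 0 + 0i, c = -1.6800 + -0.2460i
Iter 1: z = -1.6800 + -0.2460i, |z|^2 = 2.8829
Iter 2: z = 1.0819 + 0.5806i, |z|^2 = 1.5075
Iter 3: z = -0.8466 + 1.0102i, |z|^2 = 1.7372
Iter 4: z = -1.9838 + -1.9564i, |z|^2 = 7.7631
Escaped at iteration 4

Answer: 4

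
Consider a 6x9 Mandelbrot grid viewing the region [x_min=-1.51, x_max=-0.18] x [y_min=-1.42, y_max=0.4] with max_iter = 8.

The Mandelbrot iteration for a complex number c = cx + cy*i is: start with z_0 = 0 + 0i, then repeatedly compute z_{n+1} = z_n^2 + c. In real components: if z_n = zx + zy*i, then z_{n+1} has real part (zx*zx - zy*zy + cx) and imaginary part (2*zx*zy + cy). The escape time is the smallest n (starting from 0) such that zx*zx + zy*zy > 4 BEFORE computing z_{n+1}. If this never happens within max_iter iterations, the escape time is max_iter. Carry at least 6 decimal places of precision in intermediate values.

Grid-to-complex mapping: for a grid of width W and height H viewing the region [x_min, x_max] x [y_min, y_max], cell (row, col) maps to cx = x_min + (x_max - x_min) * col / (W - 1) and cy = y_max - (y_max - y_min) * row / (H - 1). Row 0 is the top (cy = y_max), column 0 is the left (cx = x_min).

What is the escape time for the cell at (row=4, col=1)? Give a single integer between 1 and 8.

z_0 = 0 + 0i, c = -1.2440 + -0.5100i
Iter 1: z = -1.2440 + -0.5100i, |z|^2 = 1.8076
Iter 2: z = 0.0434 + 0.7589i, |z|^2 = 0.5778
Iter 3: z = -1.8180 + -0.4441i, |z|^2 = 3.5024
Iter 4: z = 1.8640 + 1.1047i, |z|^2 = 4.6947
Escaped at iteration 4

Answer: 4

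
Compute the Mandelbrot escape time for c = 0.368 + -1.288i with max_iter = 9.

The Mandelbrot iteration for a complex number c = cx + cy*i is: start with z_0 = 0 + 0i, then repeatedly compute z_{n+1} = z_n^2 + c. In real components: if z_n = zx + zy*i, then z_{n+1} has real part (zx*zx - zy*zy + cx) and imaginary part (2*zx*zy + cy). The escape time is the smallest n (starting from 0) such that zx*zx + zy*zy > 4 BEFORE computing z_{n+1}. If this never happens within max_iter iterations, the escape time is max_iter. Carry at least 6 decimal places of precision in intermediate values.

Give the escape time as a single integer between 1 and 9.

z_0 = 0 + 0i, c = 0.3680 + -1.2880i
Iter 1: z = 0.3680 + -1.2880i, |z|^2 = 1.7944
Iter 2: z = -1.1555 + -2.2360i, |z|^2 = 6.3348
Escaped at iteration 2

Answer: 2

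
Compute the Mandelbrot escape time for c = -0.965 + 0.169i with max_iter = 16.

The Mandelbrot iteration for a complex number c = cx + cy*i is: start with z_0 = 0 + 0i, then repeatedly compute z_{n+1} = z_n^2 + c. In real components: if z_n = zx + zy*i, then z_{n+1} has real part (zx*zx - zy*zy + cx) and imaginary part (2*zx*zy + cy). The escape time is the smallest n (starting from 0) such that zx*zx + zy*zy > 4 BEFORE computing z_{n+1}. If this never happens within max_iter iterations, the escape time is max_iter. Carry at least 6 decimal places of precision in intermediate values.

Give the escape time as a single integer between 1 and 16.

z_0 = 0 + 0i, c = -0.9650 + 0.1690i
Iter 1: z = -0.9650 + 0.1690i, |z|^2 = 0.9598
Iter 2: z = -0.0623 + -0.1572i, |z|^2 = 0.0286
Iter 3: z = -0.9858 + 0.1886i, |z|^2 = 1.0074
Iter 4: z = -0.0287 + -0.2028i, |z|^2 = 0.0420
Iter 5: z = -1.0053 + 0.1807i, |z|^2 = 1.0433
Iter 6: z = 0.0130 + -0.1942i, |z|^2 = 0.0379
Iter 7: z = -1.0026 + 0.1639i, |z|^2 = 1.0320
Iter 8: z = 0.0132 + -0.1597i, |z|^2 = 0.0257
Iter 9: z = -0.9903 + 0.1648i, |z|^2 = 1.0079
Iter 10: z = -0.0114 + -0.1574i, |z|^2 = 0.0249
Iter 11: z = -0.9896 + 0.1726i, |z|^2 = 1.0092
Iter 12: z = -0.0154 + -0.1726i, |z|^2 = 0.0300
Iter 13: z = -0.9945 + 0.1743i, |z|^2 = 1.0195
Iter 14: z = -0.0063 + -0.1777i, |z|^2 = 0.0316
Iter 15: z = -0.9966 + 0.1712i, |z|^2 = 1.0224

Answer: 16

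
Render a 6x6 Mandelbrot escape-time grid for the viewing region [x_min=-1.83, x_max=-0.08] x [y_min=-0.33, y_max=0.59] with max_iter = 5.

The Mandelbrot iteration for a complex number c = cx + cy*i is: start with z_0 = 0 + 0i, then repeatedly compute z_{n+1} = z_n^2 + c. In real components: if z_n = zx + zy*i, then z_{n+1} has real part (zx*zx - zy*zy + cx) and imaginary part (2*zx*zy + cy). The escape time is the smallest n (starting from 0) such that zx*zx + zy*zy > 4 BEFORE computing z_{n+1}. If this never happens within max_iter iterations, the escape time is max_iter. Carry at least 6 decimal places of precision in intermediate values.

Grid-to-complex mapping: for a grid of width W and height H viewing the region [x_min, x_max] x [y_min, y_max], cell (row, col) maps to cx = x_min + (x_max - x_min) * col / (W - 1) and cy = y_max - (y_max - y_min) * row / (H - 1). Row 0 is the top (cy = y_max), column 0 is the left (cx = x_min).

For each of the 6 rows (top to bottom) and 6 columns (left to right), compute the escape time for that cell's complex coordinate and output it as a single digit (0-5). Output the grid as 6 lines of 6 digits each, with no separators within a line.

(row=0, col=0): c = -1.8300 + 0.5900i → escape time 3
(row=0, col=1): c = -1.4800 + 0.5900i → escape time 3
(row=0, col=2): c = -1.1300 + 0.5900i → escape time 4
(row=0, col=3): c = -0.7800 + 0.5900i → escape time 5
(row=0, col=4): c = -0.4300 + 0.5900i → escape time 5
(row=0, col=5): c = -0.0800 + 0.5900i → escape time 5
(row=1, col=0): c = -1.8300 + 0.4060i → escape time 3
(row=1, col=1): c = -1.4800 + 0.4060i → escape time 4
(row=1, col=2): c = -1.1300 + 0.4060i → escape time 5
(row=1, col=3): c = -0.7800 + 0.4060i → escape time 5
(row=1, col=4): c = -0.4300 + 0.4060i → escape time 5
(row=1, col=5): c = -0.0800 + 0.4060i → escape time 5
(row=2, col=0): c = -1.8300 + 0.2220i → escape time 4
(row=2, col=1): c = -1.4800 + 0.2220i → escape time 5
(row=2, col=2): c = -1.1300 + 0.2220i → escape time 5
(row=2, col=3): c = -0.7800 + 0.2220i → escape time 5
(row=2, col=4): c = -0.4300 + 0.2220i → escape time 5
(row=2, col=5): c = -0.0800 + 0.2220i → escape time 5
(row=3, col=0): c = -1.8300 + 0.0380i → escape time 5
(row=3, col=1): c = -1.4800 + 0.0380i → escape time 5
(row=3, col=2): c = -1.1300 + 0.0380i → escape time 5
(row=3, col=3): c = -0.7800 + 0.0380i → escape time 5
(row=3, col=4): c = -0.4300 + 0.0380i → escape time 5
(row=3, col=5): c = -0.0800 + 0.0380i → escape time 5
(row=4, col=0): c = -1.8300 + -0.1460i → escape time 4
(row=4, col=1): c = -1.4800 + -0.1460i → escape time 5
(row=4, col=2): c = -1.1300 + -0.1460i → escape time 5
(row=4, col=3): c = -0.7800 + -0.1460i → escape time 5
(row=4, col=4): c = -0.4300 + -0.1460i → escape time 5
(row=4, col=5): c = -0.0800 + -0.1460i → escape time 5
(row=5, col=0): c = -1.8300 + -0.3300i → escape time 3
(row=5, col=1): c = -1.4800 + -0.3300i → escape time 5
(row=5, col=2): c = -1.1300 + -0.3300i → escape time 5
(row=5, col=3): c = -0.7800 + -0.3300i → escape time 5
(row=5, col=4): c = -0.4300 + -0.3300i → escape time 5
(row=5, col=5): c = -0.0800 + -0.3300i → escape time 5

Answer: 334555
345555
455555
555555
455555
355555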